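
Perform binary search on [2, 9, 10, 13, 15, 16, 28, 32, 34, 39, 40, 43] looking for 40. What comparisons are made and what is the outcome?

Binary search for 40 in [2, 9, 10, 13, 15, 16, 28, 32, 34, 39, 40, 43]:

lo=0, hi=11, mid=5, arr[mid]=16 -> 16 < 40, search right half
lo=6, hi=11, mid=8, arr[mid]=34 -> 34 < 40, search right half
lo=9, hi=11, mid=10, arr[mid]=40 -> Found target at index 10!

Binary search finds 40 at index 10 after 3 comparisons. The search repeatedly halves the search space by comparing with the middle element.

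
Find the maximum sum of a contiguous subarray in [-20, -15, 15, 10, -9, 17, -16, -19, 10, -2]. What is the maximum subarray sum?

Using Kadane's algorithm on [-20, -15, 15, 10, -9, 17, -16, -19, 10, -2]:

Scanning through the array:
Position 1 (value -15): max_ending_here = -15, max_so_far = -15
Position 2 (value 15): max_ending_here = 15, max_so_far = 15
Position 3 (value 10): max_ending_here = 25, max_so_far = 25
Position 4 (value -9): max_ending_here = 16, max_so_far = 25
Position 5 (value 17): max_ending_here = 33, max_so_far = 33
Position 6 (value -16): max_ending_here = 17, max_so_far = 33
Position 7 (value -19): max_ending_here = -2, max_so_far = 33
Position 8 (value 10): max_ending_here = 10, max_so_far = 33
Position 9 (value -2): max_ending_here = 8, max_so_far = 33

Maximum subarray: [15, 10, -9, 17]
Maximum sum: 33

The maximum subarray is [15, 10, -9, 17] with sum 33. This subarray runs from index 2 to index 5.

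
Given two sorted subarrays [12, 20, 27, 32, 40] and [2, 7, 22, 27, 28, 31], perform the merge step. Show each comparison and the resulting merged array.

Merging process:

Compare 12 vs 2: take 2 from right. Merged: [2]
Compare 12 vs 7: take 7 from right. Merged: [2, 7]
Compare 12 vs 22: take 12 from left. Merged: [2, 7, 12]
Compare 20 vs 22: take 20 from left. Merged: [2, 7, 12, 20]
Compare 27 vs 22: take 22 from right. Merged: [2, 7, 12, 20, 22]
Compare 27 vs 27: take 27 from left. Merged: [2, 7, 12, 20, 22, 27]
Compare 32 vs 27: take 27 from right. Merged: [2, 7, 12, 20, 22, 27, 27]
Compare 32 vs 28: take 28 from right. Merged: [2, 7, 12, 20, 22, 27, 27, 28]
Compare 32 vs 31: take 31 from right. Merged: [2, 7, 12, 20, 22, 27, 27, 28, 31]
Append remaining from left: [32, 40]. Merged: [2, 7, 12, 20, 22, 27, 27, 28, 31, 32, 40]

Final merged array: [2, 7, 12, 20, 22, 27, 27, 28, 31, 32, 40]
Total comparisons: 9

The merged array is [2, 7, 12, 20, 22, 27, 27, 28, 31, 32, 40], requiring 9 comparisons. The merge step runs in O(n) time where n is the total number of elements.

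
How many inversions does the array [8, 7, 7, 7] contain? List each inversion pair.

Finding inversions in [8, 7, 7, 7]:

(0, 1): arr[0]=8 > arr[1]=7
(0, 2): arr[0]=8 > arr[2]=7
(0, 3): arr[0]=8 > arr[3]=7

Total inversions: 3

The array has 3 inversion(s): (0,1), (0,2), (0,3). Each pair (i,j) satisfies i < j and arr[i] > arr[j].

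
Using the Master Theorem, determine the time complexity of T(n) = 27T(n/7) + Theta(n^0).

Master Theorem for T(n) = 27T(n/7) + O(n^0):

a = 27, b = 7, c = 0
log_b(a) = log_7(27) = 1.6937

Case 1: c = 0 < log_7(27) = 1.6937
T(n) = O(n^(log_7 27))

For T(n) = 27T(n/7) + O(n^0): log_7(27) = 1.6937. This is Case 1 of the Master Theorem (c < log_b(a), work dominated by leaves), giving O(n^(log_7 27)).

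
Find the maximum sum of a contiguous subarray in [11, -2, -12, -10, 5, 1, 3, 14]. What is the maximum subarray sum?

Using Kadane's algorithm on [11, -2, -12, -10, 5, 1, 3, 14]:

Scanning through the array:
Position 1 (value -2): max_ending_here = 9, max_so_far = 11
Position 2 (value -12): max_ending_here = -3, max_so_far = 11
Position 3 (value -10): max_ending_here = -10, max_so_far = 11
Position 4 (value 5): max_ending_here = 5, max_so_far = 11
Position 5 (value 1): max_ending_here = 6, max_so_far = 11
Position 6 (value 3): max_ending_here = 9, max_so_far = 11
Position 7 (value 14): max_ending_here = 23, max_so_far = 23

Maximum subarray: [5, 1, 3, 14]
Maximum sum: 23

The maximum subarray is [5, 1, 3, 14] with sum 23. This subarray runs from index 4 to index 7.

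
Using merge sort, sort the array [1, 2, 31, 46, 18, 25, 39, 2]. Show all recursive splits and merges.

Merge sort trace:

Split: [1, 2, 31, 46, 18, 25, 39, 2] -> [1, 2, 31, 46] and [18, 25, 39, 2]
  Split: [1, 2, 31, 46] -> [1, 2] and [31, 46]
    Split: [1, 2] -> [1] and [2]
    Merge: [1] + [2] -> [1, 2]
    Split: [31, 46] -> [31] and [46]
    Merge: [31] + [46] -> [31, 46]
  Merge: [1, 2] + [31, 46] -> [1, 2, 31, 46]
  Split: [18, 25, 39, 2] -> [18, 25] and [39, 2]
    Split: [18, 25] -> [18] and [25]
    Merge: [18] + [25] -> [18, 25]
    Split: [39, 2] -> [39] and [2]
    Merge: [39] + [2] -> [2, 39]
  Merge: [18, 25] + [2, 39] -> [2, 18, 25, 39]
Merge: [1, 2, 31, 46] + [2, 18, 25, 39] -> [1, 2, 2, 18, 25, 31, 39, 46]

Final sorted array: [1, 2, 2, 18, 25, 31, 39, 46]

The merge sort proceeds by recursively splitting the array and merging sorted halves.
After all merges, the sorted array is [1, 2, 2, 18, 25, 31, 39, 46].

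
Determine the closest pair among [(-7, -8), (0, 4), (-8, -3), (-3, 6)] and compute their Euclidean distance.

Computing all pairwise distances among 4 points:

d((-7, -8), (0, 4)) = 13.8924
d((-7, -8), (-8, -3)) = 5.099
d((-7, -8), (-3, 6)) = 14.5602
d((0, 4), (-8, -3)) = 10.6301
d((0, 4), (-3, 6)) = 3.6056 <-- minimum
d((-8, -3), (-3, 6)) = 10.2956

Closest pair: (0, 4) and (-3, 6) with distance 3.6056

The closest pair is (0, 4) and (-3, 6) with Euclidean distance 3.6056. For 4 points, brute-force pairwise comparison is shown above. For large n, the divide-and-conquer algorithm (sort by x, recurse on halves, check the dividing strip) achieves O(n log n).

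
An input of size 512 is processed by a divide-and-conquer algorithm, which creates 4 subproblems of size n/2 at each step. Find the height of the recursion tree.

For divide and conquer with division factor 2:

Problem sizes at each level:
Level 0: 512
Level 1: 256
Level 2: 128
Level 3: 64
Level 4: 32
Level 5: 16
Level 6: 8
Level 7: 4
Level 8: 2
Level 9: 1

The root is level 0 and the size-1 base case is level 9 (the tree spans levels 0 through 9, i.e. 10 levels counting the root), so the depth is the number of divisions: log_2(512) = 9

The recursion tree depth is log_2(512) = 9. At each level, the problem size is divided by 2, so it takes 9 divisions to reduce to a base case of size 1. The algorithm makes 4 recursive calls at each level.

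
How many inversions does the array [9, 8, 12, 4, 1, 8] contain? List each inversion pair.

Finding inversions in [9, 8, 12, 4, 1, 8]:

(0, 1): arr[0]=9 > arr[1]=8
(0, 3): arr[0]=9 > arr[3]=4
(0, 4): arr[0]=9 > arr[4]=1
(0, 5): arr[0]=9 > arr[5]=8
(1, 3): arr[1]=8 > arr[3]=4
(1, 4): arr[1]=8 > arr[4]=1
(2, 3): arr[2]=12 > arr[3]=4
(2, 4): arr[2]=12 > arr[4]=1
(2, 5): arr[2]=12 > arr[5]=8
(3, 4): arr[3]=4 > arr[4]=1

Total inversions: 10

The array has 10 inversion(s): (0,1), (0,3), (0,4), (0,5), (1,3), (1,4), (2,3), (2,4), (2,5), (3,4). Each pair (i,j) satisfies i < j and arr[i] > arr[j].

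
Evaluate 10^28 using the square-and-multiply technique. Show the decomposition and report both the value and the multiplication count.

Computing 10^28 by squaring (build up from 10^1; each line after the first costs one multiplication):

10^1 = 10
10^2 = (10^1)^2 = 10^2 = 100
10^3 = 10 * 10^2 = 10 * 100 = 1000
10^6 = (10^3)^2 = 1000^2 = 1000000
10^7 = 10 * 10^6 = 10 * 1000000 = 10000000
10^14 = (10^7)^2 = 10000000^2 = 100000000000000
10^28 = (10^14)^2 = 100000000000000^2 = 10000000000000000000000000000

Result: 10000000000000000000000000000
Multiplications needed: 6 (6 lines after 10^1)

10^28 = 10000000000000000000000000000. Using exponentiation by squaring, this requires 6 multiplications. The key idea: if the exponent is even, square the half-power; if odd, multiply by the base once.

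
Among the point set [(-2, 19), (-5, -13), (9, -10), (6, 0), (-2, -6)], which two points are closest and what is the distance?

Computing all pairwise distances among 5 points:

d((-2, 19), (-5, -13)) = 32.1403
d((-2, 19), (9, -10)) = 31.0161
d((-2, 19), (6, 0)) = 20.6155
d((-2, 19), (-2, -6)) = 25.0
d((-5, -13), (9, -10)) = 14.3178
d((-5, -13), (6, 0)) = 17.0294
d((-5, -13), (-2, -6)) = 7.6158 <-- minimum
d((9, -10), (6, 0)) = 10.4403
d((9, -10), (-2, -6)) = 11.7047
d((6, 0), (-2, -6)) = 10.0

Closest pair: (-5, -13) and (-2, -6) with distance 7.6158

The closest pair is (-5, -13) and (-2, -6) with Euclidean distance 7.6158. For 5 points, brute-force pairwise comparison is shown above. For large n, the divide-and-conquer algorithm (sort by x, recurse on halves, check the dividing strip) achieves O(n log n).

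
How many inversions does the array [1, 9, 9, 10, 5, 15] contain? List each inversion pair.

Finding inversions in [1, 9, 9, 10, 5, 15]:

(1, 4): arr[1]=9 > arr[4]=5
(2, 4): arr[2]=9 > arr[4]=5
(3, 4): arr[3]=10 > arr[4]=5

Total inversions: 3

The array has 3 inversion(s): (1,4), (2,4), (3,4). Each pair (i,j) satisfies i < j and arr[i] > arr[j].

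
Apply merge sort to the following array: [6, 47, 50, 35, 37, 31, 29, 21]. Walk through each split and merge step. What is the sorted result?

Merge sort trace:

Split: [6, 47, 50, 35, 37, 31, 29, 21] -> [6, 47, 50, 35] and [37, 31, 29, 21]
  Split: [6, 47, 50, 35] -> [6, 47] and [50, 35]
    Split: [6, 47] -> [6] and [47]
    Merge: [6] + [47] -> [6, 47]
    Split: [50, 35] -> [50] and [35]
    Merge: [50] + [35] -> [35, 50]
  Merge: [6, 47] + [35, 50] -> [6, 35, 47, 50]
  Split: [37, 31, 29, 21] -> [37, 31] and [29, 21]
    Split: [37, 31] -> [37] and [31]
    Merge: [37] + [31] -> [31, 37]
    Split: [29, 21] -> [29] and [21]
    Merge: [29] + [21] -> [21, 29]
  Merge: [31, 37] + [21, 29] -> [21, 29, 31, 37]
Merge: [6, 35, 47, 50] + [21, 29, 31, 37] -> [6, 21, 29, 31, 35, 37, 47, 50]

Final sorted array: [6, 21, 29, 31, 35, 37, 47, 50]

The merge sort proceeds by recursively splitting the array and merging sorted halves.
After all merges, the sorted array is [6, 21, 29, 31, 35, 37, 47, 50].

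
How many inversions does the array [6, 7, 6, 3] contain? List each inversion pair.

Finding inversions in [6, 7, 6, 3]:

(0, 3): arr[0]=6 > arr[3]=3
(1, 2): arr[1]=7 > arr[2]=6
(1, 3): arr[1]=7 > arr[3]=3
(2, 3): arr[2]=6 > arr[3]=3

Total inversions: 4

The array has 4 inversion(s): (0,3), (1,2), (1,3), (2,3). Each pair (i,j) satisfies i < j and arr[i] > arr[j].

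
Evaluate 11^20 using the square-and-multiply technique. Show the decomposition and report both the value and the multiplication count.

Computing 11^20 by squaring (build up from 11^1; each line after the first costs one multiplication):

11^1 = 11
11^2 = (11^1)^2 = 11^2 = 121
11^4 = (11^2)^2 = 121^2 = 14641
11^5 = 11 * 11^4 = 11 * 14641 = 161051
11^10 = (11^5)^2 = 161051^2 = 25937424601
11^20 = (11^10)^2 = 25937424601^2 = 672749994932560009201

Result: 672749994932560009201
Multiplications needed: 5 (5 lines after 11^1)

11^20 = 672749994932560009201. Using exponentiation by squaring, this requires 5 multiplications. The key idea: if the exponent is even, square the half-power; if odd, multiply by the base once.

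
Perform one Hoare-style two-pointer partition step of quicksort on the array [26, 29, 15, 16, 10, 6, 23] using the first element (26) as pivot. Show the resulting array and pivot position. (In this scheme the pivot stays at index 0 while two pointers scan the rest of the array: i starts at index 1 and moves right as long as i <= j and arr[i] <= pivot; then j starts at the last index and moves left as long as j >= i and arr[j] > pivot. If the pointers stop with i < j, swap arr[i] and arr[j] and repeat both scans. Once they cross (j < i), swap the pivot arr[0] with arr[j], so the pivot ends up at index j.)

Hoare-style two-pointer partition with pivot = 26:

Initial array: [26, 29, 15, 16, 10, 6, 23]

Pointers start at i = 1, j = 6.
i stops at index 1 (arr[1]=29 > 26), j stops at index 6 (arr[6]=23 <= 26): swap arr[1] and arr[6], array becomes [26, 23, 15, 16, 10, 6, 29]
i ends at 6, j ends at 5: the pointers have crossed (j < i), so scanning stops.

Swap pivot arr[0] with arr[5] to place pivot at position 5: [6, 23, 15, 16, 10, 26, 29]
Pivot position: 5

After partitioning with pivot 26, the array becomes [6, 23, 15, 16, 10, 26, 29]. The pivot is placed at index 5. All elements to the left of the pivot are <= 26, and all elements to the right are > 26.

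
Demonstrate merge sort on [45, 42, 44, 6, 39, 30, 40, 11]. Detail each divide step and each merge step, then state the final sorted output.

Merge sort trace:

Split: [45, 42, 44, 6, 39, 30, 40, 11] -> [45, 42, 44, 6] and [39, 30, 40, 11]
  Split: [45, 42, 44, 6] -> [45, 42] and [44, 6]
    Split: [45, 42] -> [45] and [42]
    Merge: [45] + [42] -> [42, 45]
    Split: [44, 6] -> [44] and [6]
    Merge: [44] + [6] -> [6, 44]
  Merge: [42, 45] + [6, 44] -> [6, 42, 44, 45]
  Split: [39, 30, 40, 11] -> [39, 30] and [40, 11]
    Split: [39, 30] -> [39] and [30]
    Merge: [39] + [30] -> [30, 39]
    Split: [40, 11] -> [40] and [11]
    Merge: [40] + [11] -> [11, 40]
  Merge: [30, 39] + [11, 40] -> [11, 30, 39, 40]
Merge: [6, 42, 44, 45] + [11, 30, 39, 40] -> [6, 11, 30, 39, 40, 42, 44, 45]

Final sorted array: [6, 11, 30, 39, 40, 42, 44, 45]

The merge sort proceeds by recursively splitting the array and merging sorted halves.
After all merges, the sorted array is [6, 11, 30, 39, 40, 42, 44, 45].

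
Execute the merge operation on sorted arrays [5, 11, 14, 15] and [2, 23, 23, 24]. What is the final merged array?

Merging process:

Compare 5 vs 2: take 2 from right. Merged: [2]
Compare 5 vs 23: take 5 from left. Merged: [2, 5]
Compare 11 vs 23: take 11 from left. Merged: [2, 5, 11]
Compare 14 vs 23: take 14 from left. Merged: [2, 5, 11, 14]
Compare 15 vs 23: take 15 from left. Merged: [2, 5, 11, 14, 15]
Append remaining from right: [23, 23, 24]. Merged: [2, 5, 11, 14, 15, 23, 23, 24]

Final merged array: [2, 5, 11, 14, 15, 23, 23, 24]
Total comparisons: 5

The merged array is [2, 5, 11, 14, 15, 23, 23, 24], requiring 5 comparisons. The merge step runs in O(n) time where n is the total number of elements.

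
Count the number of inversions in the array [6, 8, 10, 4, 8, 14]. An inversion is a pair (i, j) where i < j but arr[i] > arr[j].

Finding inversions in [6, 8, 10, 4, 8, 14]:

(0, 3): arr[0]=6 > arr[3]=4
(1, 3): arr[1]=8 > arr[3]=4
(2, 3): arr[2]=10 > arr[3]=4
(2, 4): arr[2]=10 > arr[4]=8

Total inversions: 4

The array has 4 inversion(s): (0,3), (1,3), (2,3), (2,4). Each pair (i,j) satisfies i < j and arr[i] > arr[j].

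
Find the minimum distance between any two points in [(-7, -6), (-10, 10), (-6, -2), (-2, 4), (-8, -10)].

Computing all pairwise distances among 5 points:

d((-7, -6), (-10, 10)) = 16.2788
d((-7, -6), (-6, -2)) = 4.1231 <-- minimum
d((-7, -6), (-2, 4)) = 11.1803
d((-7, -6), (-8, -10)) = 4.1231 <-- minimum
d((-10, 10), (-6, -2)) = 12.6491
d((-10, 10), (-2, 4)) = 10.0
d((-10, 10), (-8, -10)) = 20.0998
d((-6, -2), (-2, 4)) = 7.2111
d((-6, -2), (-8, -10)) = 8.2462
d((-2, 4), (-8, -10)) = 15.2315

Minimum distance: 4.1231 (tie among 2 pairs: (-7, -6) and (-6, -2); (-7, -6) and (-8, -10))

The minimum Euclidean distance is 4.1231. There is a tie: 2 pairs achieve this minimum — (-7, -6) and (-6, -2); (-7, -6) and (-8, -10). Any of these is a valid closest pair. For 5 points, brute-force pairwise comparison is shown above. For large n, the divide-and-conquer algorithm (sort by x, recurse on halves, check the dividing strip) achieves O(n log n).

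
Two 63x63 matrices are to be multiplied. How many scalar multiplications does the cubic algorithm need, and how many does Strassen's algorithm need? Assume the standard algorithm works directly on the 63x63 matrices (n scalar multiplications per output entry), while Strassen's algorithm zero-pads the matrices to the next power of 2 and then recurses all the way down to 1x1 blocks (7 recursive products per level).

Matrix multiplication for 63x63 matrices:

Strassen's algorithm requires power-of-2 dimensions. Pad 63x63 to 64x64 (next power of 2).

Standard algorithm: 63^3 = 250047 multiplications
Strassen's algorithm: 7^(log2(64)) = 7^6 = 117649 multiplications
Savings: 250047 - 117649 = 132398 multiplications

Standard: 250047 multiplications (63^3). Strassen: 117649 multiplications (7^6, after padding to 64x64). Strassen reduces 8 recursive multiplications to 7 at each level.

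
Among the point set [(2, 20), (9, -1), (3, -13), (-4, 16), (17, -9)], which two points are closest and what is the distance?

Computing all pairwise distances among 5 points:

d((2, 20), (9, -1)) = 22.1359
d((2, 20), (3, -13)) = 33.0151
d((2, 20), (-4, 16)) = 7.2111 <-- minimum
d((2, 20), (17, -9)) = 32.6497
d((9, -1), (3, -13)) = 13.4164
d((9, -1), (-4, 16)) = 21.4009
d((9, -1), (17, -9)) = 11.3137
d((3, -13), (-4, 16)) = 29.8329
d((3, -13), (17, -9)) = 14.5602
d((-4, 16), (17, -9)) = 32.6497

Closest pair: (2, 20) and (-4, 16) with distance 7.2111

The closest pair is (2, 20) and (-4, 16) with Euclidean distance 7.2111. For 5 points, brute-force pairwise comparison is shown above. For large n, the divide-and-conquer algorithm (sort by x, recurse on halves, check the dividing strip) achieves O(n log n).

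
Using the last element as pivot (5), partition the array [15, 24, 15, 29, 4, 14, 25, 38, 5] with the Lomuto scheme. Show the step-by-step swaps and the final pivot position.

Lomuto partition with pivot = 5:

Initial array: [15, 24, 15, 29, 4, 14, 25, 38, 5]

arr[0]=15 > 5: no swap
arr[1]=24 > 5: no swap
arr[2]=15 > 5: no swap
arr[3]=29 > 5: no swap
arr[4]=4 <= 5: swap with position 0, array becomes [4, 24, 15, 29, 15, 14, 25, 38, 5]
arr[5]=14 > 5: no swap
arr[6]=25 > 5: no swap
arr[7]=38 > 5: no swap

Place pivot at position 1: [4, 5, 15, 29, 15, 14, 25, 38, 24]
Pivot position: 1

After partitioning with pivot 5, the array becomes [4, 5, 15, 29, 15, 14, 25, 38, 24]. The pivot is placed at index 1. All elements to the left of the pivot are <= 5, and all elements to the right are > 5.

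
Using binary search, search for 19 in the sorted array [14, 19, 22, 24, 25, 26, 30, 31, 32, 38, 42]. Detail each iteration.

Binary search for 19 in [14, 19, 22, 24, 25, 26, 30, 31, 32, 38, 42]:

lo=0, hi=10, mid=5, arr[mid]=26 -> 26 > 19, search left half
lo=0, hi=4, mid=2, arr[mid]=22 -> 22 > 19, search left half
lo=0, hi=1, mid=0, arr[mid]=14 -> 14 < 19, search right half
lo=1, hi=1, mid=1, arr[mid]=19 -> Found target at index 1!

Binary search finds 19 at index 1 after 4 comparisons. The search repeatedly halves the search space by comparing with the middle element.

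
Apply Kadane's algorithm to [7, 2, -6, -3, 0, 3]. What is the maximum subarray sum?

Using Kadane's algorithm on [7, 2, -6, -3, 0, 3]:

Scanning through the array:
Position 1 (value 2): max_ending_here = 9, max_so_far = 9
Position 2 (value -6): max_ending_here = 3, max_so_far = 9
Position 3 (value -3): max_ending_here = 0, max_so_far = 9
Position 4 (value 0): max_ending_here = 0, max_so_far = 9
Position 5 (value 3): max_ending_here = 3, max_so_far = 9

Maximum subarray: [7, 2]
Maximum sum: 9

The maximum subarray is [7, 2] with sum 9. This subarray runs from index 0 to index 1.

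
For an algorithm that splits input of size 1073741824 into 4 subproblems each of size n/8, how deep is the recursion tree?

For divide and conquer with division factor 8:

Problem sizes at each level:
Level 0: 1073741824
Level 1: 134217728
Level 2: 16777216
Level 3: 2097152
Level 4: 262144
Level 5: 32768
Level 6: 4096
Level 7: 512
Level 8: 64
Level 9: 8
Level 10: 1

The root is level 0 and the size-1 base case is level 10 (the tree spans levels 0 through 10, i.e. 11 levels counting the root), so the depth is the number of divisions: log_8(1073741824) = 10

The recursion tree depth is log_8(1073741824) = 10. At each level, the problem size is divided by 8, so it takes 10 divisions to reduce to a base case of size 1. The algorithm makes 4 recursive calls at each level.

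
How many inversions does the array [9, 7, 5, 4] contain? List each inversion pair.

Finding inversions in [9, 7, 5, 4]:

(0, 1): arr[0]=9 > arr[1]=7
(0, 2): arr[0]=9 > arr[2]=5
(0, 3): arr[0]=9 > arr[3]=4
(1, 2): arr[1]=7 > arr[2]=5
(1, 3): arr[1]=7 > arr[3]=4
(2, 3): arr[2]=5 > arr[3]=4

Total inversions: 6

The array has 6 inversion(s): (0,1), (0,2), (0,3), (1,2), (1,3), (2,3). Each pair (i,j) satisfies i < j and arr[i] > arr[j].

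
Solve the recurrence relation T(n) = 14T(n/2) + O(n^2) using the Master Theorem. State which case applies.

Master Theorem for T(n) = 14T(n/2) + O(n^2):

a = 14, b = 2, c = 2
log_b(a) = log_2(14) = 3.8074

Case 1: c = 2 < log_2(14) = 3.8074
T(n) = O(n^(log_2 14))

For T(n) = 14T(n/2) + O(n^2): log_2(14) = 3.8074. This is Case 1 of the Master Theorem (c < log_b(a), work dominated by leaves), giving O(n^(log_2 14)).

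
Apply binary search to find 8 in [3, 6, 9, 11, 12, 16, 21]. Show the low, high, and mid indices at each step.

Binary search for 8 in [3, 6, 9, 11, 12, 16, 21]:

lo=0, hi=6, mid=3, arr[mid]=11 -> 11 > 8, search left half
lo=0, hi=2, mid=1, arr[mid]=6 -> 6 < 8, search right half
lo=2, hi=2, mid=2, arr[mid]=9 -> 9 > 8, search left half
lo=2 > hi=1, target 8 not found

Binary search determines that 8 is not in the array after 3 comparisons. The search space was exhausted without finding the target.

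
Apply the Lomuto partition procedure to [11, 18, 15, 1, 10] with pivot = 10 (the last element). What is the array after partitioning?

Lomuto partition with pivot = 10:

Initial array: [11, 18, 15, 1, 10]

arr[0]=11 > 10: no swap
arr[1]=18 > 10: no swap
arr[2]=15 > 10: no swap
arr[3]=1 <= 10: swap with position 0, array becomes [1, 18, 15, 11, 10]

Place pivot at position 1: [1, 10, 15, 11, 18]
Pivot position: 1

After partitioning with pivot 10, the array becomes [1, 10, 15, 11, 18]. The pivot is placed at index 1. All elements to the left of the pivot are <= 10, and all elements to the right are > 10.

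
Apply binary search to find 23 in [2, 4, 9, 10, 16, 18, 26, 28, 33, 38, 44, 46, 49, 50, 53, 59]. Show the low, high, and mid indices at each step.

Binary search for 23 in [2, 4, 9, 10, 16, 18, 26, 28, 33, 38, 44, 46, 49, 50, 53, 59]:

lo=0, hi=15, mid=7, arr[mid]=28 -> 28 > 23, search left half
lo=0, hi=6, mid=3, arr[mid]=10 -> 10 < 23, search right half
lo=4, hi=6, mid=5, arr[mid]=18 -> 18 < 23, search right half
lo=6, hi=6, mid=6, arr[mid]=26 -> 26 > 23, search left half
lo=6 > hi=5, target 23 not found

Binary search determines that 23 is not in the array after 4 comparisons. The search space was exhausted without finding the target.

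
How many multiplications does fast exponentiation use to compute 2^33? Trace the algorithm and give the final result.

Computing 2^33 by squaring (build up from 2^1; each line after the first costs one multiplication):

2^1 = 2
2^2 = (2^1)^2 = 2^2 = 4
2^4 = (2^2)^2 = 4^2 = 16
2^8 = (2^4)^2 = 16^2 = 256
2^16 = (2^8)^2 = 256^2 = 65536
2^32 = (2^16)^2 = 65536^2 = 4294967296
2^33 = 2 * 2^32 = 2 * 4294967296 = 8589934592

Result: 8589934592
Multiplications needed: 6 (6 lines after 2^1)

2^33 = 8589934592. Using exponentiation by squaring, this requires 6 multiplications. The key idea: if the exponent is even, square the half-power; if odd, multiply by the base once.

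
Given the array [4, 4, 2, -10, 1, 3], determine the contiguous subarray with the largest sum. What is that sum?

Using Kadane's algorithm on [4, 4, 2, -10, 1, 3]:

Scanning through the array:
Position 1 (value 4): max_ending_here = 8, max_so_far = 8
Position 2 (value 2): max_ending_here = 10, max_so_far = 10
Position 3 (value -10): max_ending_here = 0, max_so_far = 10
Position 4 (value 1): max_ending_here = 1, max_so_far = 10
Position 5 (value 3): max_ending_here = 4, max_so_far = 10

Maximum subarray: [4, 4, 2]
Maximum sum: 10

The maximum subarray is [4, 4, 2] with sum 10. This subarray runs from index 0 to index 2.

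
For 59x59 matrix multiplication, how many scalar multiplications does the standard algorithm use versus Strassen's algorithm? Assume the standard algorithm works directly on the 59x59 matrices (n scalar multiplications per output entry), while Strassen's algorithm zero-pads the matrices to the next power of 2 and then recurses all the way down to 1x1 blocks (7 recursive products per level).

Matrix multiplication for 59x59 matrices:

Strassen's algorithm requires power-of-2 dimensions. Pad 59x59 to 64x64 (next power of 2).

Standard algorithm: 59^3 = 205379 multiplications
Strassen's algorithm: 7^(log2(64)) = 7^6 = 117649 multiplications
Savings: 205379 - 117649 = 87730 multiplications

Standard: 205379 multiplications (59^3). Strassen: 117649 multiplications (7^6, after padding to 64x64). Strassen reduces 8 recursive multiplications to 7 at each level.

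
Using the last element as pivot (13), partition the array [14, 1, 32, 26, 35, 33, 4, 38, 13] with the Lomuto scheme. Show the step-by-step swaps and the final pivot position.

Lomuto partition with pivot = 13:

Initial array: [14, 1, 32, 26, 35, 33, 4, 38, 13]

arr[0]=14 > 13: no swap
arr[1]=1 <= 13: swap with position 0, array becomes [1, 14, 32, 26, 35, 33, 4, 38, 13]
arr[2]=32 > 13: no swap
arr[3]=26 > 13: no swap
arr[4]=35 > 13: no swap
arr[5]=33 > 13: no swap
arr[6]=4 <= 13: swap with position 1, array becomes [1, 4, 32, 26, 35, 33, 14, 38, 13]
arr[7]=38 > 13: no swap

Place pivot at position 2: [1, 4, 13, 26, 35, 33, 14, 38, 32]
Pivot position: 2

After partitioning with pivot 13, the array becomes [1, 4, 13, 26, 35, 33, 14, 38, 32]. The pivot is placed at index 2. All elements to the left of the pivot are <= 13, and all elements to the right are > 13.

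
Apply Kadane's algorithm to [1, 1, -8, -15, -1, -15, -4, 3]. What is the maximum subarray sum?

Using Kadane's algorithm on [1, 1, -8, -15, -1, -15, -4, 3]:

Scanning through the array:
Position 1 (value 1): max_ending_here = 2, max_so_far = 2
Position 2 (value -8): max_ending_here = -6, max_so_far = 2
Position 3 (value -15): max_ending_here = -15, max_so_far = 2
Position 4 (value -1): max_ending_here = -1, max_so_far = 2
Position 5 (value -15): max_ending_here = -15, max_so_far = 2
Position 6 (value -4): max_ending_here = -4, max_so_far = 2
Position 7 (value 3): max_ending_here = 3, max_so_far = 3

Maximum subarray: [3]
Maximum sum: 3

The maximum subarray is [3] with sum 3. This subarray runs from index 7 to index 7.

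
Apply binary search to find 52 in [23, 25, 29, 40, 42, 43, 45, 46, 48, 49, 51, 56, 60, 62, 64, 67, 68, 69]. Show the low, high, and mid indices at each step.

Binary search for 52 in [23, 25, 29, 40, 42, 43, 45, 46, 48, 49, 51, 56, 60, 62, 64, 67, 68, 69]:

lo=0, hi=17, mid=8, arr[mid]=48 -> 48 < 52, search right half
lo=9, hi=17, mid=13, arr[mid]=62 -> 62 > 52, search left half
lo=9, hi=12, mid=10, arr[mid]=51 -> 51 < 52, search right half
lo=11, hi=12, mid=11, arr[mid]=56 -> 56 > 52, search left half
lo=11 > hi=10, target 52 not found

Binary search determines that 52 is not in the array after 4 comparisons. The search space was exhausted without finding the target.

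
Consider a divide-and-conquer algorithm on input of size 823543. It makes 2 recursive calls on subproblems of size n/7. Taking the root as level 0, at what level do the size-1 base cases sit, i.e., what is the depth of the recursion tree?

For divide and conquer with division factor 7:

Problem sizes at each level:
Level 0: 823543
Level 1: 117649
Level 2: 16807
Level 3: 2401
Level 4: 343
Level 5: 49
Level 6: 7
Level 7: 1

The root is level 0 and the size-1 base case is level 7 (the tree spans levels 0 through 7, i.e. 8 levels counting the root), so the depth is the number of divisions: log_7(823543) = 7

The recursion tree depth is log_7(823543) = 7. At each level, the problem size is divided by 7, so it takes 7 divisions to reduce to a base case of size 1. The algorithm makes 2 recursive calls at each level.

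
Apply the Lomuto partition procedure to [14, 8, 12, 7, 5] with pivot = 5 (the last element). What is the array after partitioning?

Lomuto partition with pivot = 5:

Initial array: [14, 8, 12, 7, 5]

arr[0]=14 > 5: no swap
arr[1]=8 > 5: no swap
arr[2]=12 > 5: no swap
arr[3]=7 > 5: no swap

Place pivot at position 0: [5, 8, 12, 7, 14]
Pivot position: 0

After partitioning with pivot 5, the array becomes [5, 8, 12, 7, 14]. The pivot is placed at index 0. All elements to the left of the pivot are <= 5, and all elements to the right are > 5.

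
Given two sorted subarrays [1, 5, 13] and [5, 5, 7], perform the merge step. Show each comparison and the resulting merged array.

Merging process:

Compare 1 vs 5: take 1 from left. Merged: [1]
Compare 5 vs 5: take 5 from left. Merged: [1, 5]
Compare 13 vs 5: take 5 from right. Merged: [1, 5, 5]
Compare 13 vs 5: take 5 from right. Merged: [1, 5, 5, 5]
Compare 13 vs 7: take 7 from right. Merged: [1, 5, 5, 5, 7]
Append remaining from left: [13]. Merged: [1, 5, 5, 5, 7, 13]

Final merged array: [1, 5, 5, 5, 7, 13]
Total comparisons: 5

The merged array is [1, 5, 5, 5, 7, 13], requiring 5 comparisons. The merge step runs in O(n) time where n is the total number of elements.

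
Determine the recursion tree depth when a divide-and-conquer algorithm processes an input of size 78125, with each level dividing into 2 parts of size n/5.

For divide and conquer with division factor 5:

Problem sizes at each level:
Level 0: 78125
Level 1: 15625
Level 2: 3125
Level 3: 625
Level 4: 125
Level 5: 25
Level 6: 5
Level 7: 1

The root is level 0 and the size-1 base case is level 7 (the tree spans levels 0 through 7, i.e. 8 levels counting the root), so the depth is the number of divisions: log_5(78125) = 7

The recursion tree depth is log_5(78125) = 7. At each level, the problem size is divided by 5, so it takes 7 divisions to reduce to a base case of size 1. The algorithm makes 2 recursive calls at each level.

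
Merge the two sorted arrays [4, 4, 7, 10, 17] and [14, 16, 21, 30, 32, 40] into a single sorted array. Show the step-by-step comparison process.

Merging process:

Compare 4 vs 14: take 4 from left. Merged: [4]
Compare 4 vs 14: take 4 from left. Merged: [4, 4]
Compare 7 vs 14: take 7 from left. Merged: [4, 4, 7]
Compare 10 vs 14: take 10 from left. Merged: [4, 4, 7, 10]
Compare 17 vs 14: take 14 from right. Merged: [4, 4, 7, 10, 14]
Compare 17 vs 16: take 16 from right. Merged: [4, 4, 7, 10, 14, 16]
Compare 17 vs 21: take 17 from left. Merged: [4, 4, 7, 10, 14, 16, 17]
Append remaining from right: [21, 30, 32, 40]. Merged: [4, 4, 7, 10, 14, 16, 17, 21, 30, 32, 40]

Final merged array: [4, 4, 7, 10, 14, 16, 17, 21, 30, 32, 40]
Total comparisons: 7

The merged array is [4, 4, 7, 10, 14, 16, 17, 21, 30, 32, 40], requiring 7 comparisons. The merge step runs in O(n) time where n is the total number of elements.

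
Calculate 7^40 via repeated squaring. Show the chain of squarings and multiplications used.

Computing 7^40 by squaring (build up from 7^1; each line after the first costs one multiplication):

7^1 = 7
7^2 = (7^1)^2 = 7^2 = 49
7^4 = (7^2)^2 = 49^2 = 2401
7^5 = 7 * 7^4 = 7 * 2401 = 16807
7^10 = (7^5)^2 = 16807^2 = 282475249
7^20 = (7^10)^2 = 282475249^2 = 79792266297612001
7^40 = (7^20)^2 = 79792266297612001^2 = 6366805760909027985741435139224001

Result: 6366805760909027985741435139224001
Multiplications needed: 6 (6 lines after 7^1)

7^40 = 6366805760909027985741435139224001. Using exponentiation by squaring, this requires 6 multiplications. The key idea: if the exponent is even, square the half-power; if odd, multiply by the base once.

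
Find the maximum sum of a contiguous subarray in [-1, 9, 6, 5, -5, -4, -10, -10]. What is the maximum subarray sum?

Using Kadane's algorithm on [-1, 9, 6, 5, -5, -4, -10, -10]:

Scanning through the array:
Position 1 (value 9): max_ending_here = 9, max_so_far = 9
Position 2 (value 6): max_ending_here = 15, max_so_far = 15
Position 3 (value 5): max_ending_here = 20, max_so_far = 20
Position 4 (value -5): max_ending_here = 15, max_so_far = 20
Position 5 (value -4): max_ending_here = 11, max_so_far = 20
Position 6 (value -10): max_ending_here = 1, max_so_far = 20
Position 7 (value -10): max_ending_here = -9, max_so_far = 20

Maximum subarray: [9, 6, 5]
Maximum sum: 20

The maximum subarray is [9, 6, 5] with sum 20. This subarray runs from index 1 to index 3.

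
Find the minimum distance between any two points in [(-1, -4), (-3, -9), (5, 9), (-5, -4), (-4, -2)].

Computing all pairwise distances among 5 points:

d((-1, -4), (-3, -9)) = 5.3852
d((-1, -4), (5, 9)) = 14.3178
d((-1, -4), (-5, -4)) = 4.0
d((-1, -4), (-4, -2)) = 3.6056
d((-3, -9), (5, 9)) = 19.6977
d((-3, -9), (-5, -4)) = 5.3852
d((-3, -9), (-4, -2)) = 7.0711
d((5, 9), (-5, -4)) = 16.4012
d((5, 9), (-4, -2)) = 14.2127
d((-5, -4), (-4, -2)) = 2.2361 <-- minimum

Closest pair: (-5, -4) and (-4, -2) with distance 2.2361

The closest pair is (-5, -4) and (-4, -2) with Euclidean distance 2.2361. For 5 points, brute-force pairwise comparison is shown above. For large n, the divide-and-conquer algorithm (sort by x, recurse on halves, check the dividing strip) achieves O(n log n).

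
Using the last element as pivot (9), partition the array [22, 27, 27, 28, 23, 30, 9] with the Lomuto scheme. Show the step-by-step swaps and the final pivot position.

Lomuto partition with pivot = 9:

Initial array: [22, 27, 27, 28, 23, 30, 9]

arr[0]=22 > 9: no swap
arr[1]=27 > 9: no swap
arr[2]=27 > 9: no swap
arr[3]=28 > 9: no swap
arr[4]=23 > 9: no swap
arr[5]=30 > 9: no swap

Place pivot at position 0: [9, 27, 27, 28, 23, 30, 22]
Pivot position: 0

After partitioning with pivot 9, the array becomes [9, 27, 27, 28, 23, 30, 22]. The pivot is placed at index 0. All elements to the left of the pivot are <= 9, and all elements to the right are > 9.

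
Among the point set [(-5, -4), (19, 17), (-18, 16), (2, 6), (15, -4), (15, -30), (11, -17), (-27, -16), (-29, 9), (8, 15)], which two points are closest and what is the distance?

Computing all pairwise distances among 10 points:

d((-5, -4), (19, 17)) = 31.8904
d((-5, -4), (-18, 16)) = 23.8537
d((-5, -4), (2, 6)) = 12.2066
d((-5, -4), (15, -4)) = 20.0
d((-5, -4), (15, -30)) = 32.8024
d((-5, -4), (11, -17)) = 20.6155
d((-5, -4), (-27, -16)) = 25.0599
d((-5, -4), (-29, 9)) = 27.2947
d((-5, -4), (8, 15)) = 23.0217
d((19, 17), (-18, 16)) = 37.0135
d((19, 17), (2, 6)) = 20.2485
d((19, 17), (15, -4)) = 21.3776
d((19, 17), (15, -30)) = 47.1699
d((19, 17), (11, -17)) = 34.9285
d((19, 17), (-27, -16)) = 56.6127
d((19, 17), (-29, 9)) = 48.6621
d((19, 17), (8, 15)) = 11.1803
d((-18, 16), (2, 6)) = 22.3607
d((-18, 16), (15, -4)) = 38.5876
d((-18, 16), (15, -30)) = 56.6127
d((-18, 16), (11, -17)) = 43.9318
d((-18, 16), (-27, -16)) = 33.2415
d((-18, 16), (-29, 9)) = 13.0384
d((-18, 16), (8, 15)) = 26.0192
d((2, 6), (15, -4)) = 16.4012
d((2, 6), (15, -30)) = 38.2753
d((2, 6), (11, -17)) = 24.6982
d((2, 6), (-27, -16)) = 36.4005
d((2, 6), (-29, 9)) = 31.1448
d((2, 6), (8, 15)) = 10.8167 <-- minimum
d((15, -4), (15, -30)) = 26.0
d((15, -4), (11, -17)) = 13.6015
d((15, -4), (-27, -16)) = 43.6807
d((15, -4), (-29, 9)) = 45.8803
d((15, -4), (8, 15)) = 20.2485
d((15, -30), (11, -17)) = 13.6015
d((15, -30), (-27, -16)) = 44.2719
d((15, -30), (-29, 9)) = 58.7963
d((15, -30), (8, 15)) = 45.5412
d((11, -17), (-27, -16)) = 38.0132
d((11, -17), (-29, 9)) = 47.7074
d((11, -17), (8, 15)) = 32.1403
d((-27, -16), (-29, 9)) = 25.0799
d((-27, -16), (8, 15)) = 46.7547
d((-29, 9), (8, 15)) = 37.4833

Closest pair: (2, 6) and (8, 15) with distance 10.8167

The closest pair is (2, 6) and (8, 15) with Euclidean distance 10.8167. For 10 points, brute-force pairwise comparison is shown above. For large n, the divide-and-conquer algorithm (sort by x, recurse on halves, check the dividing strip) achieves O(n log n).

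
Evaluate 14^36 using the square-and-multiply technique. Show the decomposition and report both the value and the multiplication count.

Computing 14^36 by squaring (build up from 14^1; each line after the first costs one multiplication):

14^1 = 14
14^2 = (14^1)^2 = 14^2 = 196
14^4 = (14^2)^2 = 196^2 = 38416
14^8 = (14^4)^2 = 38416^2 = 1475789056
14^9 = 14 * 14^8 = 14 * 1475789056 = 20661046784
14^18 = (14^9)^2 = 20661046784^2 = 426878854210636742656
14^36 = (14^18)^2 = 426878854210636742656^2 = 182225556172186058674940229804729969934336

Result: 182225556172186058674940229804729969934336
Multiplications needed: 6 (6 lines after 14^1)

14^36 = 182225556172186058674940229804729969934336. Using exponentiation by squaring, this requires 6 multiplications. The key idea: if the exponent is even, square the half-power; if odd, multiply by the base once.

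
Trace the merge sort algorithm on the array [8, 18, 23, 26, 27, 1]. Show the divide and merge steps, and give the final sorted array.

Merge sort trace:

Split: [8, 18, 23, 26, 27, 1] -> [8, 18, 23] and [26, 27, 1]
  Split: [8, 18, 23] -> [8] and [18, 23]
    Split: [18, 23] -> [18] and [23]
    Merge: [18] + [23] -> [18, 23]
  Merge: [8] + [18, 23] -> [8, 18, 23]
  Split: [26, 27, 1] -> [26] and [27, 1]
    Split: [27, 1] -> [27] and [1]
    Merge: [27] + [1] -> [1, 27]
  Merge: [26] + [1, 27] -> [1, 26, 27]
Merge: [8, 18, 23] + [1, 26, 27] -> [1, 8, 18, 23, 26, 27]

Final sorted array: [1, 8, 18, 23, 26, 27]

The merge sort proceeds by recursively splitting the array and merging sorted halves.
After all merges, the sorted array is [1, 8, 18, 23, 26, 27].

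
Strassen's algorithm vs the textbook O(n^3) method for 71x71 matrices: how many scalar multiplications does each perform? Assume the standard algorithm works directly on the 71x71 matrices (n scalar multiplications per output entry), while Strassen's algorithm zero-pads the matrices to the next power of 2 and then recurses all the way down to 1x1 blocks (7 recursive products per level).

Matrix multiplication for 71x71 matrices:

Strassen's algorithm requires power-of-2 dimensions. Pad 71x71 to 128x128 (next power of 2).

Standard algorithm: 71^3 = 357911 multiplications
Strassen's algorithm: 7^(log2(128)) = 7^7 = 823543 multiplications
Difference: 357911 - 823543 = -465632 (Strassen uses MORE here due to padding overhead — for small or just-over-power-of-2 n, padding can outweigh the per-level savings)

Standard: 357911 multiplications (71^3). Strassen: 823543 multiplications (7^7, after padding to 128x128). Strassen reduces 8 recursive multiplications to 7 at each level.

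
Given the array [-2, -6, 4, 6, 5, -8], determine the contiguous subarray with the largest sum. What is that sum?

Using Kadane's algorithm on [-2, -6, 4, 6, 5, -8]:

Scanning through the array:
Position 1 (value -6): max_ending_here = -6, max_so_far = -2
Position 2 (value 4): max_ending_here = 4, max_so_far = 4
Position 3 (value 6): max_ending_here = 10, max_so_far = 10
Position 4 (value 5): max_ending_here = 15, max_so_far = 15
Position 5 (value -8): max_ending_here = 7, max_so_far = 15

Maximum subarray: [4, 6, 5]
Maximum sum: 15

The maximum subarray is [4, 6, 5] with sum 15. This subarray runs from index 2 to index 4.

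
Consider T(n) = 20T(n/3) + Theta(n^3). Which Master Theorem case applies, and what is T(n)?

Master Theorem for T(n) = 20T(n/3) + O(n^3):

a = 20, b = 3, c = 3
log_b(a) = log_3(20) = 2.7268

Case 3: c = 3 > log_3(20) = 2.7268
T(n) = O(n^3) = O(n^3)

For T(n) = 20T(n/3) + O(n^3): log_3(20) = 2.7268. This is Case 3 of the Master Theorem (c > log_b(a), work dominated by root), giving O(n^3).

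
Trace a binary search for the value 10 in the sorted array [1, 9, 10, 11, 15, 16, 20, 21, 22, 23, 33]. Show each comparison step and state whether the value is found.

Binary search for 10 in [1, 9, 10, 11, 15, 16, 20, 21, 22, 23, 33]:

lo=0, hi=10, mid=5, arr[mid]=16 -> 16 > 10, search left half
lo=0, hi=4, mid=2, arr[mid]=10 -> Found target at index 2!

Binary search finds 10 at index 2 after 2 comparisons. The search repeatedly halves the search space by comparing with the middle element.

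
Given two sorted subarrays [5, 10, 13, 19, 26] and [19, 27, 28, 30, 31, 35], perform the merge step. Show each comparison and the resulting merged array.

Merging process:

Compare 5 vs 19: take 5 from left. Merged: [5]
Compare 10 vs 19: take 10 from left. Merged: [5, 10]
Compare 13 vs 19: take 13 from left. Merged: [5, 10, 13]
Compare 19 vs 19: take 19 from left. Merged: [5, 10, 13, 19]
Compare 26 vs 19: take 19 from right. Merged: [5, 10, 13, 19, 19]
Compare 26 vs 27: take 26 from left. Merged: [5, 10, 13, 19, 19, 26]
Append remaining from right: [27, 28, 30, 31, 35]. Merged: [5, 10, 13, 19, 19, 26, 27, 28, 30, 31, 35]

Final merged array: [5, 10, 13, 19, 19, 26, 27, 28, 30, 31, 35]
Total comparisons: 6

The merged array is [5, 10, 13, 19, 19, 26, 27, 28, 30, 31, 35], requiring 6 comparisons. The merge step runs in O(n) time where n is the total number of elements.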